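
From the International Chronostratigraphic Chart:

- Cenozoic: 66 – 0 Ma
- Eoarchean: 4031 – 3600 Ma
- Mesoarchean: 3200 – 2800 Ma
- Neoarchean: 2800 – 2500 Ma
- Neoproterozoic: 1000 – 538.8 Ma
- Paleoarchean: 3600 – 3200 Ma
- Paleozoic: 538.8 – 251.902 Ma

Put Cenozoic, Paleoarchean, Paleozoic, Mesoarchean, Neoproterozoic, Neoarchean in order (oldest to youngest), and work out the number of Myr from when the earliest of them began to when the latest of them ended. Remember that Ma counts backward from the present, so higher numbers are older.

Start ages (Ma): Paleoarchean 3600, Mesoarchean 3200, Neoarchean 2800, Neoproterozoic 1000, Paleozoic 538.8, Cenozoic 66.
Ordered oldest to youngest: Paleoarchean, Mesoarchean, Neoarchean, Neoproterozoic, Paleozoic, Cenozoic.
Span = 3600 − 0 = 3600 Myr.

Paleoarchean → Mesoarchean → Neoarchean → Neoproterozoic → Paleozoic → Cenozoic; total span 3600 Myr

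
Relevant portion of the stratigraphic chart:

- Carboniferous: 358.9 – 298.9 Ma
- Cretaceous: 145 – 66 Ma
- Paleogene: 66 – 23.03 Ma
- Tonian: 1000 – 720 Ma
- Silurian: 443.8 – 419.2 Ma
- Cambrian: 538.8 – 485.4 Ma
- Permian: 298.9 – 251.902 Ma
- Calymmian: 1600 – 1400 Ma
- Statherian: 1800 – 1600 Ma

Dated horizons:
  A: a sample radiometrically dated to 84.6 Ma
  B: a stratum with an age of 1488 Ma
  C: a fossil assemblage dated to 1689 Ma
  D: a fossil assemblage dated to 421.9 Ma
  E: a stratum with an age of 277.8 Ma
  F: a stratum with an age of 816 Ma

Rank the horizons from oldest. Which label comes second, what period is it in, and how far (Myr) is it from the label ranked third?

Sorted oldest-first by Ma: C (1689), B (1488), F (816), D (421.9), E (277.8), A (84.6).
The second oldest is B at 1488 Ma, which lies in 1600–1400 Ma: the Calymmian.
The third oldest is F at 816 Ma; separation = |1488 − 816| = 672 Myr.

B, in the Calymmian; 672 million years to F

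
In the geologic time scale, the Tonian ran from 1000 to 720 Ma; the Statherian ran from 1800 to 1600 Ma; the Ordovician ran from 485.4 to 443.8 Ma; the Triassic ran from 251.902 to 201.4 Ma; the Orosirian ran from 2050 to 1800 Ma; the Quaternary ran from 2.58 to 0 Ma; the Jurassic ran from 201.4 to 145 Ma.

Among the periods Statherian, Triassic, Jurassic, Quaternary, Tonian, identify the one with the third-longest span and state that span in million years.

Jurassic, 56.4 million years

Durations: Statherian 200; Triassic 50.502; Jurassic 56.4; Quaternary 2.58; Tonian 280 Myr.
Sorted longest-first: Tonian (280), Statherian (200), Jurassic (56.4), Triassic (50.502), Quaternary (2.58).
The third longest is Jurassic at 56.4 Myr.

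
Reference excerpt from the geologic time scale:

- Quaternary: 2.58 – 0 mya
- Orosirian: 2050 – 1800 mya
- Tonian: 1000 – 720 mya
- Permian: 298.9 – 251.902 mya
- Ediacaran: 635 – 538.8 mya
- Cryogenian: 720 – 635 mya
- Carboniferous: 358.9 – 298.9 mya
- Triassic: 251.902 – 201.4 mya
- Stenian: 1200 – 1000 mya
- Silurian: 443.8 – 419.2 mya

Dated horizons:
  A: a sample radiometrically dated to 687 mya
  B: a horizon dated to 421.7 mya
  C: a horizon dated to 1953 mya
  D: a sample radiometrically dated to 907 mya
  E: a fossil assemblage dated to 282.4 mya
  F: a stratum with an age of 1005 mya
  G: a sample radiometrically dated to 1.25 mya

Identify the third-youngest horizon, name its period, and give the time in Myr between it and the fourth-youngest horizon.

Smaller Ma means younger, so youngest first: G 1.25 < E 282.4 < B 421.7 < A 687 < D 907 < F 1005 < C 1953.
Counting 3 along gives B (421.7 Ma); the excerpt puts that inside the Silurian, 443.8–419.2 Ma.
Next in line is A (687 Ma), and 687 − 421.7 = 265.3 Myr.

B, in the Silurian; 265.3 million years to A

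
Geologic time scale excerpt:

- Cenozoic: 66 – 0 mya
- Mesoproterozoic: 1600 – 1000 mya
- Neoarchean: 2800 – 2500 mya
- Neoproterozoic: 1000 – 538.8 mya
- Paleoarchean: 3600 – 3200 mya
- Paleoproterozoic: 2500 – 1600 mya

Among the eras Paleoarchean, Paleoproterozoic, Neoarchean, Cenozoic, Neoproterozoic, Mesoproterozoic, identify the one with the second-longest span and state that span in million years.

Mesoproterozoic, 600 million years

Durations: Paleoarchean 400; Paleoproterozoic 900; Neoarchean 300; Cenozoic 66; Neoproterozoic 461.2; Mesoproterozoic 600 Myr.
Sorted longest-first: Paleoproterozoic (900), Mesoproterozoic (600), Neoproterozoic (461.2), Paleoarchean (400), Neoarchean (300), Cenozoic (66).
The second longest is Mesoproterozoic at 600 Myr.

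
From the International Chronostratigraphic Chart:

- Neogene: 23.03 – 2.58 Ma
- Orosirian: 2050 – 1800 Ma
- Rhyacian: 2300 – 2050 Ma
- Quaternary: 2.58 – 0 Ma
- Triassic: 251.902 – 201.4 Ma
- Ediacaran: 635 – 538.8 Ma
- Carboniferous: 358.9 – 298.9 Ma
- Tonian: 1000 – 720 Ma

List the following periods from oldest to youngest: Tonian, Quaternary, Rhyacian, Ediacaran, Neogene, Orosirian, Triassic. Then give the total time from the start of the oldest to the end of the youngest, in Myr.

From the excerpt: Tonian 1000–720; Quaternary 2.58–0; Rhyacian 2300–2050; Ediacaran 635–538.8; Neogene 23.03–2.58; Orosirian 2050–1800; Triassic 251.902–201.4 (Ma).
Larger Ma is earlier, so the oldest is Rhyacian and the youngest is Quaternary; oldest to youngest: Rhyacian, Orosirian, Tonian, Ediacaran, Triassic, Neogene, Quaternary.
Oldest start 2300 minus youngest end 0 gives 2300 Myr overall.

Rhyacian → Orosirian → Tonian → Ediacaran → Triassic → Neogene → Quaternary; total span 2300 Myr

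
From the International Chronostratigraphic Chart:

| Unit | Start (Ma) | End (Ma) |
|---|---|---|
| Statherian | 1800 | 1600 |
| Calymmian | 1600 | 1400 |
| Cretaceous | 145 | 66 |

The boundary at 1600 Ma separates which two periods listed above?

Statherian and Calymmian

The Statherian ends at 1600 Ma and the Calymmian begins at 1600 Ma, so they share that boundary.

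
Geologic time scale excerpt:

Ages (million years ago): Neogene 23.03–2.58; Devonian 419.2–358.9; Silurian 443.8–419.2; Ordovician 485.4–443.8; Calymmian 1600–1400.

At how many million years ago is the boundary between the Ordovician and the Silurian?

443.8 million years ago

The Ordovician ends and the Silurian begins at 443.8 million years ago.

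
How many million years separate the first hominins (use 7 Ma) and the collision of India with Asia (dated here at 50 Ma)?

50 − 7 = 43 million years.

43 million years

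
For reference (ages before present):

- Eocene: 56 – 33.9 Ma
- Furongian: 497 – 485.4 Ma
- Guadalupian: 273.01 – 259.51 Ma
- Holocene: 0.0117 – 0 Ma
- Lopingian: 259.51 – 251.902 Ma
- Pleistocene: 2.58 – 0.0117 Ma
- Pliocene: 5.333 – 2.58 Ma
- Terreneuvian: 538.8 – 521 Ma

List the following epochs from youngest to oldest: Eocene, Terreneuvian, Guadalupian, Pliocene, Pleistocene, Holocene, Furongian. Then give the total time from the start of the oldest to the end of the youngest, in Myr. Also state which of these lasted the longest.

From the excerpt: Eocene 56–33.9; Terreneuvian 538.8–521; Guadalupian 273.01–259.51; Pliocene 5.333–2.58; Pleistocene 2.58–0.0117; Holocene 0.0117–0; Furongian 497–485.4 (Ma).
Larger Ma is earlier, so the oldest is Terreneuvian and the youngest is Holocene; youngest to oldest: Holocene, Pleistocene, Pliocene, Eocene, Guadalupian, Furongian, Terreneuvian.
Oldest start 538.8 minus youngest end 0 gives 538.8 Myr overall.
Individual lengths (start − end): Guadalupian 13.5; Pleistocene 2.5683; Furongian 11.6; Eocene 22.1; Pliocene 2.753; Terreneuvian 17.8; Holocene 0.0117. The largest is Eocene at 22.1 Myr.

Holocene → Pleistocene → Pliocene → Eocene → Guadalupian → Furongian → Terreneuvian; total span 538.8 Myr; longest is Eocene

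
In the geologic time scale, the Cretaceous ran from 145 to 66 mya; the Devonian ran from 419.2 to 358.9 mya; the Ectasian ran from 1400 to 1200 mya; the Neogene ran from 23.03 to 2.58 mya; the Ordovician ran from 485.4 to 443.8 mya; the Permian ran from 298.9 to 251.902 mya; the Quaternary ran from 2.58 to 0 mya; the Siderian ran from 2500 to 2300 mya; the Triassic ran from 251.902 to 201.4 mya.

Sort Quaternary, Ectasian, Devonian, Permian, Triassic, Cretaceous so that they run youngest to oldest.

Quaternary, then Cretaceous, then Triassic, then Permian, then Devonian, then Ectasian

The oldest of these is Ectasian (starts 1400 Ma) and the youngest is Quaternary (ends 0 Ma).
In between, by decreasing start age: Devonian (419.2), Permian (298.9), Triassic (251.902), Cretaceous (145).
Listing youngest first means reversing that sequence.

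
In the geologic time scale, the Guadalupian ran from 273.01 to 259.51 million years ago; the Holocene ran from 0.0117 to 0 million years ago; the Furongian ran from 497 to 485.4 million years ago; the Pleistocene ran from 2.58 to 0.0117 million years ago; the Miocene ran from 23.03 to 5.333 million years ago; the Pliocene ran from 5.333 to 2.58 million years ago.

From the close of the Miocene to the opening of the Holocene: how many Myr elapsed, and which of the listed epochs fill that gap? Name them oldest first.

End of Miocene = 5.333 Ma; start of Holocene = 0.0117 Ma.
Gap = 5.333 − 0.0117 = 5.3213 Myr.
Epochs wholly inside 5.333–0.0117 Ma: Pliocene (5.333–2.58), Pleistocene (2.58–0.0117).

5.3213 million years; Pliocene, Pleistocene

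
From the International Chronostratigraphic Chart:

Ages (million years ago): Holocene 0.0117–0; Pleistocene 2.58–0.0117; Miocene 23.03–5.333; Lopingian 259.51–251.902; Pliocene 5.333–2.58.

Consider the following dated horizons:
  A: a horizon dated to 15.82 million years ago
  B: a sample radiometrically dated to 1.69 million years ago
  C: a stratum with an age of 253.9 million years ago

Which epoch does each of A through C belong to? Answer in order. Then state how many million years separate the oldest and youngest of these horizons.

Match each age against the start–end ranges in the excerpt: A = 15.82 Ma → Miocene (23.03–5.333); B = 1.69 Ma → Pleistocene (2.58–0.0117); C = 253.9 Ma → Lopingian (259.51–251.902).
The largest age is 253.9 Ma and the smallest is 1.69 Ma; their difference is 252.21 Myr.

A — Miocene; B — Pleistocene; C — Lopingian; span 252.21 million years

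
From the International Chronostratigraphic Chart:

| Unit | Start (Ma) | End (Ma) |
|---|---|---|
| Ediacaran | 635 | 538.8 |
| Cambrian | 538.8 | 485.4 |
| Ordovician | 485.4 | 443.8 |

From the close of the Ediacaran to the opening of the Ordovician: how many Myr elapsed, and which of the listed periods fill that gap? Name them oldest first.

53.4 million years; Cambrian

End of Ediacaran = 538.8 Ma; start of Ordovician = 485.4 Ma.
Gap = 538.8 − 485.4 = 53.4 Myr.
Periods wholly inside 538.8–485.4 Ma: Cambrian (538.8–485.4).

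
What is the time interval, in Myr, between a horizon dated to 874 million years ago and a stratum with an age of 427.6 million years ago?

874 − 427.6 = 446.4 million years.

446.4 million years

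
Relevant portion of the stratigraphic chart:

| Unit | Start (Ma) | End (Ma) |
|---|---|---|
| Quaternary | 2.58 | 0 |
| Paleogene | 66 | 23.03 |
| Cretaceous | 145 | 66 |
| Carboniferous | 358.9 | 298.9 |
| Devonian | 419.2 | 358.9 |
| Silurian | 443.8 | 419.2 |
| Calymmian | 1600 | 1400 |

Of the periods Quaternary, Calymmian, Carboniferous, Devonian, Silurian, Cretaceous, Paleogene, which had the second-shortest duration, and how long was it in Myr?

Silurian, 24.6 million years

Start − end for each: Quaternary 2.58 − 0 = 2.58; Calymmian 1600 − 1400 = 200; Carboniferous 358.9 − 298.9 = 60; Devonian 419.2 − 358.9 = 60.3; Silurian 443.8 − 419.2 = 24.6; Cretaceous 145 − 66 = 79; Paleogene 66 − 23.03 = 42.97.
Ranking these from shortest: Quaternary < Silurian < Paleogene < Carboniferous < Devonian < Cretaceous < Calymmian.
Position 2 in that ranking is Silurian, which lasted 24.6 Myr.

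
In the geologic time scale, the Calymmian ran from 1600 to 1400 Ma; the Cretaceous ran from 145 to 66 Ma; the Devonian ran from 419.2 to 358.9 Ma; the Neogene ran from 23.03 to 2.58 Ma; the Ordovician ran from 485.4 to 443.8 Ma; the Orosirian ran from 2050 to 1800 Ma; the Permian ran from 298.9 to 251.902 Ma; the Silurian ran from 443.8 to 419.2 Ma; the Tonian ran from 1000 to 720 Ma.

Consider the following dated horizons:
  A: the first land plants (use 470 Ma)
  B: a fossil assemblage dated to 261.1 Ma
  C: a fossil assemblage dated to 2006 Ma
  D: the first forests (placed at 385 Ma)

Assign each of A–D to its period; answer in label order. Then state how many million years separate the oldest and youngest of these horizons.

A — Ordovician; B — Permian; C — Orosirian; D — Devonian; span 1744.9 million years

A: 470 Ma lies in 485.4–443.8 Ma, so Ordovician.
B: 261.1 Ma lies in 298.9–251.902 Ma, so Permian.
C: 2006 Ma lies in 2050–1800 Ma, so Orosirian.
D: 385 Ma lies in 419.2–358.9 Ma, so Devonian.
Oldest = 2006 Ma, youngest = 261.1 Ma → span 1744.9 Myr.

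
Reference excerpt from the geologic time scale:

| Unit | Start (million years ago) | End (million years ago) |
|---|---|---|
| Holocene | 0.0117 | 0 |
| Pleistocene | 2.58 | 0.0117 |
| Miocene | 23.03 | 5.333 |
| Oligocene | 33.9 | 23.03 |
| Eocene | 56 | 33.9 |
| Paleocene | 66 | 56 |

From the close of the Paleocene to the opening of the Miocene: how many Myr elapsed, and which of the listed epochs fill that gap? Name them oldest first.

32.97 million years; Eocene, Oligocene

The Paleocene closes at 56 Ma and the Miocene opens at 23.03 Ma, so the interval is 56 − 23.03 = 32.97 Myr.
An epoch fits inside if it starts at or after 56 Ma and ends at or before 23.03 Ma; oldest first that gives Eocene, Oligocene.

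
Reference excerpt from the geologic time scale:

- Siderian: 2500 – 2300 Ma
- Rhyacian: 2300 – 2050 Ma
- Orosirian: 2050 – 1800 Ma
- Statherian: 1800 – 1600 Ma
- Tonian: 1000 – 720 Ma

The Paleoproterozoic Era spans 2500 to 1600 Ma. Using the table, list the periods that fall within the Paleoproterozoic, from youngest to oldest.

Statherian, Orosirian, Rhyacian, Siderian

Periods with both bounds inside 2500–1600 Ma: Statherian (1800–1600), Orosirian (2050–1800), Rhyacian (2300–2050), Siderian (2500–2300).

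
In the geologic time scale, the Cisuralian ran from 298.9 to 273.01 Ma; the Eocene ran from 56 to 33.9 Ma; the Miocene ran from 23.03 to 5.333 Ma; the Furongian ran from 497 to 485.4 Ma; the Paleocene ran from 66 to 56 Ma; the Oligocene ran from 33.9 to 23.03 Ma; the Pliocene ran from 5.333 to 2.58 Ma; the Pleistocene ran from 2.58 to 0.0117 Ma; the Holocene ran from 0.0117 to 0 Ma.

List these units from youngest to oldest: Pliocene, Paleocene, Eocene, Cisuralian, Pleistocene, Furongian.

The oldest of these is Furongian (starts 497 Ma) and the youngest is Pleistocene (ends 0.0117 Ma).
In between, by decreasing start age: Cisuralian (298.9), Paleocene (66), Eocene (56), Pliocene (5.333).
Listing youngest first means reversing that sequence.

Pleistocene, then Pliocene, then Eocene, then Paleocene, then Cisuralian, then Furongian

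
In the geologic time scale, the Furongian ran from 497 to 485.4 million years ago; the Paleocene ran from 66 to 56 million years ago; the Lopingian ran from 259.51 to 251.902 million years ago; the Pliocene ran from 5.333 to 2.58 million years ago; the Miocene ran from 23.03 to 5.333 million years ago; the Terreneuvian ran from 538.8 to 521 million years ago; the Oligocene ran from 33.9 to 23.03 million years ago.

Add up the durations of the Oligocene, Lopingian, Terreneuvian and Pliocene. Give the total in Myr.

39.031 million years

Duration is start − end for each: (33.9 − 23.03) + (259.51 − 251.902) + (538.8 − 521) + (5.333 − 2.58).
That is 10.87 + 7.608 + 17.8 + 2.753, which totals 39.031 million years.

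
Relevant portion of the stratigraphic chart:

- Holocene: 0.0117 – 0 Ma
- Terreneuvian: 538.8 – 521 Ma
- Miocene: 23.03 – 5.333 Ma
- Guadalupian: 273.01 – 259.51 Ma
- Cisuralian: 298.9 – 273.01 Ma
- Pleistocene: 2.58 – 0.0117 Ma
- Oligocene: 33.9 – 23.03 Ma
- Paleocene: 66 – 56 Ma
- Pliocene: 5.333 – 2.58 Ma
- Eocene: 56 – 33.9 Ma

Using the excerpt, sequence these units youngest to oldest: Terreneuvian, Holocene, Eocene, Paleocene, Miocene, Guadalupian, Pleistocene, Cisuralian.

Read off each span (Ma): Terreneuvian 538.8–521; Holocene 0.0117–0; Eocene 56–33.9; Paleocene 66–56; Miocene 23.03–5.333; Guadalupian 273.01–259.51; Pleistocene 2.58–0.0117; Cisuralian 298.9–273.01.
Larger Ma is older, so oldest→youngest is Terreneuvian, Cisuralian, Guadalupian, Paleocene, Eocene, Miocene, Pleistocene, Holocene; reverse it for youngest→oldest.

Holocene, Pleistocene, Miocene, Eocene, Paleocene, Guadalupian, Cisuralian, Terreneuvian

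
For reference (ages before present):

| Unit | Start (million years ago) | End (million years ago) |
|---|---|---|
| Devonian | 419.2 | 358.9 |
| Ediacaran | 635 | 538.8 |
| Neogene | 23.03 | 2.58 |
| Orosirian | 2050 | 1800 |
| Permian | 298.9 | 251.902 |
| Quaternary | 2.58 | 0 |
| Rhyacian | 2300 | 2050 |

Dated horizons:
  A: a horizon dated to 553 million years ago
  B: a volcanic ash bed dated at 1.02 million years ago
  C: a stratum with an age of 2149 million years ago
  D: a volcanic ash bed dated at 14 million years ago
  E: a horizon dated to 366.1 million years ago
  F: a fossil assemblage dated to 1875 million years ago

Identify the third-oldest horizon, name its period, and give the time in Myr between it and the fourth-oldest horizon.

A, in the Ediacaran; 186.9 million years to E

Sorted oldest-first by Ma: C (2149), F (1875), A (553), E (366.1), D (14), B (1.02).
The third oldest is A at 553 Ma, which lies in 635–538.8 Ma: the Ediacaran.
The fourth oldest is E at 366.1 Ma; separation = |553 − 366.1| = 186.9 Myr.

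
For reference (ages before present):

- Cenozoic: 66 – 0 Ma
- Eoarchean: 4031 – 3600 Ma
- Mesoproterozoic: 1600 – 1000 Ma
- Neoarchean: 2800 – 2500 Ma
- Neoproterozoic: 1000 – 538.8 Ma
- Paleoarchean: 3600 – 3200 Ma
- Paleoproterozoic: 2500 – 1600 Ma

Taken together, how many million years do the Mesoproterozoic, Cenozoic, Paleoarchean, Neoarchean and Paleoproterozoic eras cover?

Each duration: Mesoproterozoic = 600; Cenozoic = 66; Paleoarchean = 400; Neoarchean = 300; Paleoproterozoic = 900.
Sum: 600 + 66 + 400 + 300 + 900 = 2266 Myr.

2266 million years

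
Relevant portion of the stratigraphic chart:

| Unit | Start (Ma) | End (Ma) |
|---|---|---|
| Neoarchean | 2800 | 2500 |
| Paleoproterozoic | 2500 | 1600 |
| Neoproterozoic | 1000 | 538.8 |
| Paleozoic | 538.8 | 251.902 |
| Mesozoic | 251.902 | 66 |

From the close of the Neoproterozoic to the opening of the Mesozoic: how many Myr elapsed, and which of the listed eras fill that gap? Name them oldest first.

The Neoproterozoic closes at 538.8 Ma and the Mesozoic opens at 251.902 Ma, so the interval is 538.8 − 251.902 = 286.898 Myr.
An era fits inside if it starts at or after 538.8 Ma and ends at or before 251.902 Ma; oldest first that gives Paleozoic.

286.898 million years; Paleozoic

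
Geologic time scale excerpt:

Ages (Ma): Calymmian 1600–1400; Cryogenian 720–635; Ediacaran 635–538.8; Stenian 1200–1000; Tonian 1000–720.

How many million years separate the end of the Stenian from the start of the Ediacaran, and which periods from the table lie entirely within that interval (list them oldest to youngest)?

The Stenian closes at 1000 Ma and the Ediacaran opens at 635 Ma, so the interval is 1000 − 635 = 365 Myr.
A period fits inside if it starts at or after 1000 Ma and ends at or before 635 Ma; oldest first that gives Tonian, Cryogenian.

365 million years; Tonian, Cryogenian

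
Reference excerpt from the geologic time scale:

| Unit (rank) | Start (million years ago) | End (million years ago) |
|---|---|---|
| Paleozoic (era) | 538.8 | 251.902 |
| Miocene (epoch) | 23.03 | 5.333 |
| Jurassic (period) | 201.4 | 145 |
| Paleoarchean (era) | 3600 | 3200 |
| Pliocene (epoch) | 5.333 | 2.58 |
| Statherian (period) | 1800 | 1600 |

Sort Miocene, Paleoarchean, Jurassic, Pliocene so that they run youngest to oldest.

Read off each span (Ma): Miocene 23.03–5.333; Paleoarchean 3600–3200; Jurassic 201.4–145; Pliocene 5.333–2.58.
Larger Ma is older, so oldest→youngest is Paleoarchean, Jurassic, Miocene, Pliocene; reverse it for youngest→oldest.

Pliocene → Miocene → Jurassic → Paleoarchean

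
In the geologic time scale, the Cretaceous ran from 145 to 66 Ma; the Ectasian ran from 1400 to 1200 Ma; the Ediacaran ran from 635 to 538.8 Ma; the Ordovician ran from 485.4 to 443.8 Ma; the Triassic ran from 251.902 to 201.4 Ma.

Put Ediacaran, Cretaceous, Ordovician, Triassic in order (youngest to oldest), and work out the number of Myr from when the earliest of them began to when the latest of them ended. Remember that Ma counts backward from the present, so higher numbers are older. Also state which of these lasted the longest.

Start ages (Ma): Ediacaran 635, Ordovician 485.4, Triassic 251.902, Cretaceous 145.
Ordered youngest to oldest: Cretaceous, Triassic, Ordovician, Ediacaran.
Span = 635 − 66 = 569 Myr.
Durations: Ordovician 41.6, Ediacaran 96.2, Cretaceous 79, Triassic 50.502 → longest is Ediacaran (96.2 Myr).

Cretaceous → Triassic → Ordovician → Ediacaran; total span 569 Myr; longest is Ediacaran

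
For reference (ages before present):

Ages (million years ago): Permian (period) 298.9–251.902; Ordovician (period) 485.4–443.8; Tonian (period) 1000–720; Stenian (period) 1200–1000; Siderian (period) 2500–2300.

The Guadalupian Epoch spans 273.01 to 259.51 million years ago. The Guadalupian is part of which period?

The Guadalupian (273.01–259.51 Ma) lies entirely within 298.9–251.902 Ma, the Permian Period.

Permian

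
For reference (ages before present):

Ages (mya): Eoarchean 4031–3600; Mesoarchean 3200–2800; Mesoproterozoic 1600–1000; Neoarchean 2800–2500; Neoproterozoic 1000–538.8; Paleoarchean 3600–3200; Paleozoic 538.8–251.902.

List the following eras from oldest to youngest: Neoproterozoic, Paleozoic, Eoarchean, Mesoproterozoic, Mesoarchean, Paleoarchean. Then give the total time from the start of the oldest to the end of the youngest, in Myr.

Eoarchean, Paleoarchean, Mesoarchean, Mesoproterozoic, Neoproterozoic, Paleozoic; total span 3779.098 Myr

Start ages (Ma): Eoarchean 4031, Paleoarchean 3600, Mesoarchean 3200, Mesoproterozoic 1600, Neoproterozoic 1000, Paleozoic 538.8.
Ordered oldest to youngest: Eoarchean, Paleoarchean, Mesoarchean, Mesoproterozoic, Neoproterozoic, Paleozoic.
Span = 4031 − 251.902 = 3779.098 Myr.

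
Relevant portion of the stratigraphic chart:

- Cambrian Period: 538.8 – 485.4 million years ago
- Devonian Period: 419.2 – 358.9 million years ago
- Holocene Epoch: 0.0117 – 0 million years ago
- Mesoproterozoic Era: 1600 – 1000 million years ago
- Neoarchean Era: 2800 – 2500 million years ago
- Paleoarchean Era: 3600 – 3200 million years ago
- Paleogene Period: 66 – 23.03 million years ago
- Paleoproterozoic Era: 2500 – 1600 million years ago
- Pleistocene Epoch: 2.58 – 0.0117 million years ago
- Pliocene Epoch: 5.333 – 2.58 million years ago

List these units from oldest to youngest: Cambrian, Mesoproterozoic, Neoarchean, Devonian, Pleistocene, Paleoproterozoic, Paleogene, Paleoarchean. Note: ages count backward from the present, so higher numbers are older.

Read off each span (Ma): Cambrian 538.8–485.4; Mesoproterozoic 1600–1000; Neoarchean 2800–2500; Devonian 419.2–358.9; Pleistocene 2.58–0.0117; Paleoproterozoic 2500–1600; Paleogene 66–23.03; Paleoarchean 3600–3200.
Larger Ma is older, so oldest→youngest is Paleoarchean, Neoarchean, Paleoproterozoic, Mesoproterozoic, Cambrian, Devonian, Paleogene, Pleistocene.

Paleoarchean → Neoarchean → Paleoproterozoic → Mesoproterozoic → Cambrian → Devonian → Paleogene → Pleistocene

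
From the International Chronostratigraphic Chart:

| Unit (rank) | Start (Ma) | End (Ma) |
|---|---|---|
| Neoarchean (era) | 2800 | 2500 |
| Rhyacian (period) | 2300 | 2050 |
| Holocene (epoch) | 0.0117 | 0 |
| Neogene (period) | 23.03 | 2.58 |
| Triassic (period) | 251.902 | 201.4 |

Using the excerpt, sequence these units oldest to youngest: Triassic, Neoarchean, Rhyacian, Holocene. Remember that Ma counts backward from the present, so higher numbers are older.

Neoarchean → Rhyacian → Triassic → Holocene

Sorting by start age (descending Ma, since larger Ma = older): Neoarchean began 2800, Rhyacian began 2300, Triassic began 251.902, Holocene began 0.0117.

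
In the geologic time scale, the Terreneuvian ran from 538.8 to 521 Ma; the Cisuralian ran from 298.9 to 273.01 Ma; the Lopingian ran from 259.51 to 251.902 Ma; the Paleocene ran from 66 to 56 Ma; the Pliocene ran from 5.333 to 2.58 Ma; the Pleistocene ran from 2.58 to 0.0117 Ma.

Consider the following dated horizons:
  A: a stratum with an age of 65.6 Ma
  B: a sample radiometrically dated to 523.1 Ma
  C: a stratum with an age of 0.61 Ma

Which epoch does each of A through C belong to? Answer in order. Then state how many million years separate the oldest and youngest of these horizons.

A — Paleocene; B — Terreneuvian; C — Pleistocene; span 522.49 million years

Match each age against the start–end ranges in the excerpt: A = 65.6 Ma → Paleocene (66–56); B = 523.1 Ma → Terreneuvian (538.8–521); C = 0.61 Ma → Pleistocene (2.58–0.0117).
The largest age is 523.1 Ma and the smallest is 0.61 Ma; their difference is 522.49 Myr.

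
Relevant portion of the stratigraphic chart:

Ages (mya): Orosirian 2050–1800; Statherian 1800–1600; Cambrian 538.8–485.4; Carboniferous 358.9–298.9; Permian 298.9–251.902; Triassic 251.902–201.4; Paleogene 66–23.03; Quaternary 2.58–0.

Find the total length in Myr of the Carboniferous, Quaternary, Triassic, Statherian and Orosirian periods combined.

Duration is start − end for each: (358.9 − 298.9) + (2.58 − 0) + (251.902 − 201.4) + (1800 − 1600) + (2050 − 1800).
That is 60 + 2.58 + 50.502 + 200 + 250, which totals 563.082 million years.

563.082 million years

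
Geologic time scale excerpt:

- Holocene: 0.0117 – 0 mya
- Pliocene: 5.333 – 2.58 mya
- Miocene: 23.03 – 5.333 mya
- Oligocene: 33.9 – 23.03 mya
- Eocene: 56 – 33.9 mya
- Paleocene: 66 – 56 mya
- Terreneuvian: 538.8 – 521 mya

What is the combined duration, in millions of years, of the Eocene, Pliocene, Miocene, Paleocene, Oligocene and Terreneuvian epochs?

81.22 million years

Duration is start − end for each: (56 − 33.9) + (5.333 − 2.58) + (23.03 − 5.333) + (66 − 56) + (33.9 − 23.03) + (538.8 − 521).
That is 22.1 + 2.753 + 17.697 + 10 + 10.87 + 17.8, which totals 81.22 million years.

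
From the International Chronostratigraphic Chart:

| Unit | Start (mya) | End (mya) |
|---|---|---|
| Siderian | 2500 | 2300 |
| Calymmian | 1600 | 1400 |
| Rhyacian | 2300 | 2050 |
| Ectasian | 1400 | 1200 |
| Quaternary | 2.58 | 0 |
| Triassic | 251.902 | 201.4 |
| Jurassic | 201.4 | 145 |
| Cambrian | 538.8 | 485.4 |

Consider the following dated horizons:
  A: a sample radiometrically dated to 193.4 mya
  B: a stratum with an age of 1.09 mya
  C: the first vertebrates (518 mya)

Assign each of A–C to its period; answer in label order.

A — Jurassic; B — Quaternary; C — Cambrian

Match each age against the start–end ranges in the excerpt: A = 193.4 Ma → Jurassic (201.4–145); B = 1.09 Ma → Quaternary (2.58–0); C = 518 Ma → Cambrian (538.8–485.4).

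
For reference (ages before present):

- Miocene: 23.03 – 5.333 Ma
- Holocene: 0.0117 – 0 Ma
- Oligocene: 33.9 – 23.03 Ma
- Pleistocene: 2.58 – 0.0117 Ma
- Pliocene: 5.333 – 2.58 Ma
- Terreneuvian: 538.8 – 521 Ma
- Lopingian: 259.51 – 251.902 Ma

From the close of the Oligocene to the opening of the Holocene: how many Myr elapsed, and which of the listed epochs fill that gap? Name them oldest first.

23.0183 million years; Miocene, Pliocene, Pleistocene

The Oligocene closes at 23.03 Ma and the Holocene opens at 0.0117 Ma, so the interval is 23.03 − 0.0117 = 23.0183 Myr.
An epoch fits inside if it starts at or after 23.03 Ma and ends at or before 0.0117 Ma; oldest first that gives Miocene, Pliocene, Pleistocene.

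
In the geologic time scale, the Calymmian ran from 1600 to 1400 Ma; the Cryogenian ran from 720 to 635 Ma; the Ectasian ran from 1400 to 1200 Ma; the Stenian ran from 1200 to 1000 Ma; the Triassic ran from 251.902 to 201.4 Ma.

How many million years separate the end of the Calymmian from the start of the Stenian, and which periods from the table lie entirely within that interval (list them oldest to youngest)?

200 million years; Ectasian

The Calymmian closes at 1400 Ma and the Stenian opens at 1200 Ma, so the interval is 1400 − 1200 = 200 Myr.
A period fits inside if it starts at or after 1400 Ma and ends at or before 1200 Ma; oldest first that gives Ectasian.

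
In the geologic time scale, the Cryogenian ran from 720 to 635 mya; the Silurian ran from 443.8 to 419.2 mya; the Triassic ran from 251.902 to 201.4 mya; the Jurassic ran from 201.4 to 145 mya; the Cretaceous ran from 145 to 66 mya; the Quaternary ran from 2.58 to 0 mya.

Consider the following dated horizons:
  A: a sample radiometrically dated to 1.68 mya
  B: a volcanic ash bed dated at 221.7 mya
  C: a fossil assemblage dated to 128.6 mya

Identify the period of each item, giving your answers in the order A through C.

A: 1.68 Ma lies in 2.58–0 Ma, so Quaternary.
B: 221.7 Ma lies in 251.902–201.4 Ma, so Triassic.
C: 128.6 Ma lies in 145–66 Ma, so Cretaceous.

A — Quaternary; B — Triassic; C — Cretaceous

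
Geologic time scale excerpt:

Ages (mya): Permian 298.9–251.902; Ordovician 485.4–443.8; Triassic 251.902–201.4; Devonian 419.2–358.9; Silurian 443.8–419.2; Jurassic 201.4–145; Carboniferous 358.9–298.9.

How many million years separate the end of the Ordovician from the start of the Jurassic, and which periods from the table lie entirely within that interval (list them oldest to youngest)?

The Ordovician closes at 443.8 Ma and the Jurassic opens at 201.4 Ma, so the interval is 443.8 − 201.4 = 242.4 Myr.
A period fits inside if it starts at or after 443.8 Ma and ends at or before 201.4 Ma; oldest first that gives Silurian, Devonian, Carboniferous, Permian, Triassic.

242.4 million years; Silurian, Devonian, Carboniferous, Permian, Triassic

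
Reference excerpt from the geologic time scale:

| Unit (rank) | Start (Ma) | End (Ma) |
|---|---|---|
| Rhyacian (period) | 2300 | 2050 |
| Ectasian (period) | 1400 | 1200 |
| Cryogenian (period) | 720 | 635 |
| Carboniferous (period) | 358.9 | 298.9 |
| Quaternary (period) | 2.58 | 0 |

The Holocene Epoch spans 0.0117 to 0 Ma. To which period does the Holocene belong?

The Holocene (0.0117–0 Ma) lies entirely within 2.58–0 Ma, the Quaternary Period.

Quaternary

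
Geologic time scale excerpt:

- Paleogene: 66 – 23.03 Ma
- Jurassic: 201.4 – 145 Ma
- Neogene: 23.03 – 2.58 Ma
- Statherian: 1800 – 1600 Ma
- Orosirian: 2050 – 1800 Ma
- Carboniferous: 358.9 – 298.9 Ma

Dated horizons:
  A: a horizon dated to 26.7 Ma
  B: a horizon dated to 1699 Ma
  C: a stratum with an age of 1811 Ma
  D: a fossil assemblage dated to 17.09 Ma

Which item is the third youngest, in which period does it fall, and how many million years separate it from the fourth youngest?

B, in the Statherian; 112 million years to C

Sorted youngest-first by Ma: D (17.09), A (26.7), B (1699), C (1811).
The third youngest is B at 1699 Ma, which lies in 1800–1600 Ma: the Statherian.
The fourth youngest is C at 1811 Ma; separation = |1699 − 1811| = 112 Myr.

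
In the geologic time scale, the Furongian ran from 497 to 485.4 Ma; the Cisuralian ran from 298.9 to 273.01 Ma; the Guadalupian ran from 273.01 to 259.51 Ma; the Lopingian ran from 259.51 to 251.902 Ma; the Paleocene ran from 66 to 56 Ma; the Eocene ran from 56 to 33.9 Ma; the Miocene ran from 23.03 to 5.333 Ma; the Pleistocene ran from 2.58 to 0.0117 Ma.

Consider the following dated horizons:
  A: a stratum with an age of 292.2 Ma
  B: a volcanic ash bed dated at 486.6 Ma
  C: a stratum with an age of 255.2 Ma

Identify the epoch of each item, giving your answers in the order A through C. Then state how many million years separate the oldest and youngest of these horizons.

A — Cisuralian; B — Furongian; C — Lopingian; span 231.4 million years

Match each age against the start–end ranges in the excerpt: A = 292.2 Ma → Cisuralian (298.9–273.01); B = 486.6 Ma → Furongian (497–485.4); C = 255.2 Ma → Lopingian (259.51–251.902).
The largest age is 486.6 Ma and the smallest is 255.2 Ma; their difference is 231.4 Myr.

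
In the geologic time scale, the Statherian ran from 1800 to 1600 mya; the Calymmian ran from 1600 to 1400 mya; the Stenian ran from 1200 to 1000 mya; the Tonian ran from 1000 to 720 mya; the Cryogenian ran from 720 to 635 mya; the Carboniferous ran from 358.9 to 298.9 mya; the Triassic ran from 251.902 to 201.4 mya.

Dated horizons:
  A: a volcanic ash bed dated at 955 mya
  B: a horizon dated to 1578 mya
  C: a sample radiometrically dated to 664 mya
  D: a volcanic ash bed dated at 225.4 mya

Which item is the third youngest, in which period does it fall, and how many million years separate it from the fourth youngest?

A, in the Tonian; 623 million years to B

Smaller Ma means younger, so youngest first: D 225.4 < C 664 < A 955 < B 1578.
Counting 3 along gives A (955 Ma); the excerpt puts that inside the Tonian, 1000–720 Ma.
Next in line is B (1578 Ma), and 1578 − 955 = 623 Myr.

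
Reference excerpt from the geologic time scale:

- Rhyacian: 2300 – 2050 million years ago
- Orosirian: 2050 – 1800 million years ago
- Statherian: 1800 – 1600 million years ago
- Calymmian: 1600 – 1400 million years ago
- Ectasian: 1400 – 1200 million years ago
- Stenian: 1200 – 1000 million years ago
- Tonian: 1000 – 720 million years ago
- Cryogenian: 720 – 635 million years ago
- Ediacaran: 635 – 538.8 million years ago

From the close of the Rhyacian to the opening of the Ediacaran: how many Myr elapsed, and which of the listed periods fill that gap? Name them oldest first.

The Rhyacian closes at 2050 Ma and the Ediacaran opens at 635 Ma, so the interval is 2050 − 635 = 1415 Myr.
A period fits inside if it starts at or after 2050 Ma and ends at or before 635 Ma; oldest first that gives Orosirian, Statherian, Calymmian, Ectasian, Stenian, Tonian, Cryogenian.

1415 million years; Orosirian, Statherian, Calymmian, Ectasian, Stenian, Tonian, Cryogenian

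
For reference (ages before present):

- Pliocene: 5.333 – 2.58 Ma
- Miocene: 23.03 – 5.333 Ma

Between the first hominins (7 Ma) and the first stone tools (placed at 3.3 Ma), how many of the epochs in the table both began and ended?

The older date is 7 Ma and the younger is 3.3 Ma.
No epoch both begins after 7 Ma and ends before 3.3 Ma, so the count is 0.

0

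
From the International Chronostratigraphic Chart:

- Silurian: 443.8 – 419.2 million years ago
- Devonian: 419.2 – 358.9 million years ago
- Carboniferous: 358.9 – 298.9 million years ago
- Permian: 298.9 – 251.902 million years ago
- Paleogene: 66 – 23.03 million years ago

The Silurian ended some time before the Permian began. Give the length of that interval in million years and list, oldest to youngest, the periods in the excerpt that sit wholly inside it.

120.3 million years; Devonian, Carboniferous

The Silurian closes at 419.2 Ma and the Permian opens at 298.9 Ma, so the interval is 419.2 − 298.9 = 120.3 Myr.
A period fits inside if it starts at or after 419.2 Ma and ends at or before 298.9 Ma; oldest first that gives Devonian, Carboniferous.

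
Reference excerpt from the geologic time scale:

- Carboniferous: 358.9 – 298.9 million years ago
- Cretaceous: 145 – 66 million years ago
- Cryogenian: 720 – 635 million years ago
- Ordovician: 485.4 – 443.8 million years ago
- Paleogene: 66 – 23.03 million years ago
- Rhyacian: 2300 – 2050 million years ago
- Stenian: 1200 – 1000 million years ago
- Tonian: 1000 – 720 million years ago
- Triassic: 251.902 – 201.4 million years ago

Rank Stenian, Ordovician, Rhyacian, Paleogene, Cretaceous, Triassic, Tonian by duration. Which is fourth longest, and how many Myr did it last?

Start − end for each: Stenian 1200 − 1000 = 200; Ordovician 485.4 − 443.8 = 41.6; Rhyacian 2300 − 2050 = 250; Paleogene 66 − 23.03 = 42.97; Cretaceous 145 − 66 = 79; Triassic 251.902 − 201.4 = 50.502; Tonian 1000 − 720 = 280.
Ranking these from longest: Tonian > Rhyacian > Stenian > Cretaceous > Triassic > Paleogene > Ordovician.
Position 4 in that ranking is Cretaceous, which lasted 79 Myr.

Cretaceous, 79 million years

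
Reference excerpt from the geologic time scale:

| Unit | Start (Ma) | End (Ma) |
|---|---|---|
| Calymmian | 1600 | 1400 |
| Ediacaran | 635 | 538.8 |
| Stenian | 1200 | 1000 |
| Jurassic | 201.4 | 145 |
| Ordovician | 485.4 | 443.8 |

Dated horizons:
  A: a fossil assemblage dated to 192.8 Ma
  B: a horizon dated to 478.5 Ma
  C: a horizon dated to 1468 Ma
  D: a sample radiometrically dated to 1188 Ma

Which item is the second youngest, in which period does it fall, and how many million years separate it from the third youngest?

Sorted youngest-first by Ma: A (192.8), B (478.5), D (1188), C (1468).
The second youngest is B at 478.5 Ma, which lies in 485.4–443.8 Ma: the Ordovician.
The third youngest is D at 1188 Ma; separation = |478.5 − 1188| = 709.5 Myr.

B, in the Ordovician; 709.5 million years to D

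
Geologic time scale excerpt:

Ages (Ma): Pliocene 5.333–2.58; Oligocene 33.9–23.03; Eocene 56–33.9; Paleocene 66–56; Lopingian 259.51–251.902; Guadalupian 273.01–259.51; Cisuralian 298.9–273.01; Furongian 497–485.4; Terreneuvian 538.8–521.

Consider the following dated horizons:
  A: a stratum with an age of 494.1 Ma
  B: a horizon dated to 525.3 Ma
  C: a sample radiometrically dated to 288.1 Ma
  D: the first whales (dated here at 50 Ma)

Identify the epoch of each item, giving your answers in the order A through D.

Match each age against the start–end ranges in the excerpt: A = 494.1 Ma → Furongian (497–485.4); B = 525.3 Ma → Terreneuvian (538.8–521); C = 288.1 Ma → Cisuralian (298.9–273.01); D = 50 Ma → Eocene (56–33.9).

A — Furongian; B — Terreneuvian; C — Cisuralian; D — Eocene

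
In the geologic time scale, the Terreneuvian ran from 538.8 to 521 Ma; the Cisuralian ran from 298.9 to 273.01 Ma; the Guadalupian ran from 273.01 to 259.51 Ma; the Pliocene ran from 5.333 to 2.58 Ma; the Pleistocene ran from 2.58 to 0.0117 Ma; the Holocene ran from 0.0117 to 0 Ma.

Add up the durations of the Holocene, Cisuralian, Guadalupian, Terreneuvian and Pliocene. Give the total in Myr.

59.9547 million years

Duration is start − end for each: (0.0117 − 0) + (298.9 − 273.01) + (273.01 − 259.51) + (538.8 − 521) + (5.333 − 2.58).
That is 0.0117 + 25.89 + 13.5 + 17.8 + 2.753, which totals 59.9547 million years.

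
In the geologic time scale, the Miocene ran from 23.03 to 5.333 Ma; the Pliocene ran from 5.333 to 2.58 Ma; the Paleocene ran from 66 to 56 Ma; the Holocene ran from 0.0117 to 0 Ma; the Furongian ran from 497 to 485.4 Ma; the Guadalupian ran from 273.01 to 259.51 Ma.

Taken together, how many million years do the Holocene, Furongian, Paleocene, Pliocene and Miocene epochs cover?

Each duration: Holocene = 0.0117; Furongian = 11.6; Paleocene = 10; Pliocene = 2.753; Miocene = 17.697.
Sum: 0.0117 + 11.6 + 10 + 2.753 + 17.697 = 42.0617 Myr.

42.0617 million years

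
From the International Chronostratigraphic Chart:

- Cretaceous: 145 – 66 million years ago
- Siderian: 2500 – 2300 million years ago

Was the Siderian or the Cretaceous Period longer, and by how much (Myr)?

Siderian, by 121 million years

Siderian: 2500 − 2300 = 200 Myr.
Cretaceous: 145 − 66 = 79 Myr.
Difference: 200 − 79 = 121 Myr, so the Siderian was longer.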